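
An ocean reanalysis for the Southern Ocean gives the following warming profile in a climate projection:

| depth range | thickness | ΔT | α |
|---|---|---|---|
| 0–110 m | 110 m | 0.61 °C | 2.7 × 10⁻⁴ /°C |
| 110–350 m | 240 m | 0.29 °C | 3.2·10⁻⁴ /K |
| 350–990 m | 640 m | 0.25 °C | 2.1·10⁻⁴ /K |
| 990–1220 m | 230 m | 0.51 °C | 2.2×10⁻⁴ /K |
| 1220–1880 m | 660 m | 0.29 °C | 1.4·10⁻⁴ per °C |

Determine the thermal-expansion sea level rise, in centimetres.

12.7 cm

Layer 1: 110 × 0.61 × 2.7×10⁻⁴ = 0.018117 m
0.29 × 240 × 3.2×10⁻⁴ = 0.022272 m
Layer 3: 0.25 × 2.1×10⁻⁴ × 640 = 0.03360 m
230 × 0.51 × 2.2×10⁻⁴ = 0.025806 m
1220–1880 m: 660 × 0.29 × 1.4×10⁻⁴ = 0.026796 m
Δh = 0.018117 + 0.022272 + 0.03360 + 0.025806 + 0.026796 = 0.126591 m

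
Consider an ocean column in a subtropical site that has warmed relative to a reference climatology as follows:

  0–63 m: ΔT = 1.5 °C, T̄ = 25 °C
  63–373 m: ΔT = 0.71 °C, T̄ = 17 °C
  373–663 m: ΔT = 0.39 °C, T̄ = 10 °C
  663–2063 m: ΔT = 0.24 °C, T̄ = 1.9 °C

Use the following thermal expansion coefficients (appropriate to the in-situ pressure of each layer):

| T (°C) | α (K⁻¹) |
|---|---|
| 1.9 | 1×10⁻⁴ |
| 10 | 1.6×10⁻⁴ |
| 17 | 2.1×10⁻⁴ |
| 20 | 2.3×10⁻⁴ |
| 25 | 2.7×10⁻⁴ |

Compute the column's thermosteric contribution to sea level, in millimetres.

Layer 1 at 25 °C → α = 2.7×10⁻⁴ K⁻¹
Layer 2 at 17 °C → α = 2.1×10⁻⁴ K⁻¹
Layer 3 at 10 °C → α = 1.6×10⁻⁴ K⁻¹
Layer 4 at 1.9 °C → α = 1×10⁻⁴ K⁻¹
0–63 m: 1.5 × 63 × 2.7×10⁻⁴ = 0.025515 m
63–373 m: 310 × 2.1×10⁻⁴ × 0.71 = 0.046221 m
290 × 0.39 × 1.6×10⁻⁴ = 0.018096 m
0.24 × 1400 × 1×10⁻⁴ = 0.03360 m
Δh = 0.025515 + 0.046221 + 0.018096 + 0.03360 = 0.123432 m ≈ 123 mm

Δh ≈ 123 mm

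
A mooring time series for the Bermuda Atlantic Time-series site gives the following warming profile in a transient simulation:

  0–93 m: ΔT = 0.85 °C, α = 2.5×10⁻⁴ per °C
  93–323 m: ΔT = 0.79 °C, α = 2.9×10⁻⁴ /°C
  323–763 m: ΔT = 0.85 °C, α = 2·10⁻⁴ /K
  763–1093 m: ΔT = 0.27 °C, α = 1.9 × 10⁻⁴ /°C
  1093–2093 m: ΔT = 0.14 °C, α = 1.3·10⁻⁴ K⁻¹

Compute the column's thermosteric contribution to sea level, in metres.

about 0.182 m

Layer 1: 0.85 × 2.5×10⁻⁴ × 93 = 0.0197625 m
0.79 × 230 × 2.9×10⁻⁴ = 0.052693 m
0.85 × 440 × 2×10⁻⁴ = 0.07480 m
330 × 0.27 × 1.9×10⁻⁴ = 0.016929 m
1093–2093 m: 1.3×10⁻⁴ × 0.14 × 1000 = 0.01820 m
Δh = 0.0197625 + 0.052693 + 0.07480 + 0.016929 + 0.01820 = 0.1823845 m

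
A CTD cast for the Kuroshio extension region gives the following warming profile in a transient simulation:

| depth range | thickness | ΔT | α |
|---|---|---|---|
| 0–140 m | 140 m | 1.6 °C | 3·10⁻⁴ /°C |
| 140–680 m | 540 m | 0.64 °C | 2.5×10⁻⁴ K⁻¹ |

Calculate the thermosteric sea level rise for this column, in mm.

150 mm

Layer 1: 140 × 3×10⁻⁴ × 1.6 = 0.06720 m
140–680 m: 540 × 0.64 × 2.5×10⁻⁴ = 0.08640 m
Δh = 0.06720 + 0.08640 = 0.15360 m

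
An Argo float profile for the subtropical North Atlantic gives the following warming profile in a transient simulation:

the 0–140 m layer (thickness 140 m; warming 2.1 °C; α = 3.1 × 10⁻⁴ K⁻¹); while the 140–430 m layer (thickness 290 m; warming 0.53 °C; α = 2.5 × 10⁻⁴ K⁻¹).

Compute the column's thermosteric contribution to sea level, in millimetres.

Δh = 130 mm

3.1×10⁻⁴ × 2.1 × 140 = 0.09114 m
2.5×10⁻⁴ × 290 × 0.53 = 0.038425 m
Δh = 0.09114 + 0.038425 = 0.129565 m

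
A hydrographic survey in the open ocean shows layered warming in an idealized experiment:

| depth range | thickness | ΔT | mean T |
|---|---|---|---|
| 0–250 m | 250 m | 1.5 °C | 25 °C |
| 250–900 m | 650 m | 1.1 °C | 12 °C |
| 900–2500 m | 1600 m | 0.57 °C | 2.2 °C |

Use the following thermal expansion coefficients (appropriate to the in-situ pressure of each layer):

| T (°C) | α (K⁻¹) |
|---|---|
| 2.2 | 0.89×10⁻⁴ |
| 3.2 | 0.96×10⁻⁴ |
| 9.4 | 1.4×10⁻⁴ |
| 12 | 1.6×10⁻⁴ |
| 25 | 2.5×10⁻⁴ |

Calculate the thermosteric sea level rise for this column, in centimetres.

Δh ≈ 29 cm

Layer 1 at 25 °C → α = 2.5×10⁻⁴ K⁻¹
Layer 2 at 12 °C → α = 1.6×10⁻⁴ K⁻¹
Layer 3 at 2.2 °C → α = 0.89×10⁻⁴ K⁻¹
0–250 m: 250 × 1.5 × 2.5×10⁻⁴ = 0.09375 m
Layer 2: 1.1 × 650 × 1.6×10⁻⁴ = 0.11440 m
900–2500 m: 0.89×10⁻⁴ × 1600 × 0.57 = 0.081168 m
Δh = 0.09375 + 0.11440 + 0.081168 = 0.289318 m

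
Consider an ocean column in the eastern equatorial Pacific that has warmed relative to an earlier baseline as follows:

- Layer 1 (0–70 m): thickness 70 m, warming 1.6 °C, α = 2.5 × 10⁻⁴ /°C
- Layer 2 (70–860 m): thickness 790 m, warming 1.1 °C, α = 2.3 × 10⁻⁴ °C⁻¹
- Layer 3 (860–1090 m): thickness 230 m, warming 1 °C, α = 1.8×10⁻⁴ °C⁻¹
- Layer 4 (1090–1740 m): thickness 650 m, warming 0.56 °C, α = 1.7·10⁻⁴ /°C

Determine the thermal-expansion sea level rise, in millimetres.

0–70 m: 2.5×10⁻⁴ × 70 × 1.6 = 0.02800 m
Layer 2: 790 × 1.1 × 2.3×10⁻⁴ = 0.19987 m
Layer 3: 1.8×10⁻⁴ × 230 × 1 = 0.04140 m
Layer 4: 1.7×10⁻⁴ × 0.56 × 650 = 0.06188 m
Δh = 0.02800 + 0.19987 + 0.04140 + 0.06188 = 0.33115 m ≈ 331 mm

331 mm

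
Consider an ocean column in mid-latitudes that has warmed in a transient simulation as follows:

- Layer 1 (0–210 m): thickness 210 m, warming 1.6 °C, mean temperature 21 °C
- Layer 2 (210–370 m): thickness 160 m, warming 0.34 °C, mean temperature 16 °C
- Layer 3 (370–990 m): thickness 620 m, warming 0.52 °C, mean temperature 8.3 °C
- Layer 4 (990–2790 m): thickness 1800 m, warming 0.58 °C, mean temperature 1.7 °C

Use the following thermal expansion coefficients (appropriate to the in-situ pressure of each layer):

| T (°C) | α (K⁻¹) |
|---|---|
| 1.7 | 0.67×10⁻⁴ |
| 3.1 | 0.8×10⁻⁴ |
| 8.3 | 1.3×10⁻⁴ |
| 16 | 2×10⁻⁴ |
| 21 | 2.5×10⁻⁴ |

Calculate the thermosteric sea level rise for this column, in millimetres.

Layer 1 at 21 °C → α = 2.5×10⁻⁴ K⁻¹
Layer 2 at 16 °C → α = 2×10⁻⁴ K⁻¹
Layer 3 at 8.3 °C → α = 1.3×10⁻⁴ K⁻¹
Layer 4 at 1.7 °C → α = 0.67×10⁻⁴ K⁻¹
Layer 1: 210 × 2.5×10⁻⁴ × 1.6 = 0.08400 m
210–370 m: 160 × 0.34 × 2×10⁻⁴ = 0.01088 m
Layer 3: 1.3×10⁻⁴ × 620 × 0.52 = 0.041912 m
Layer 4: 0.58 × 1800 × 0.67×10⁻⁴ = 0.069948 m
Δh = 0.08400 + 0.01088 + 0.041912 + 0.069948 = 0.20674 m ≈ 207 mm

about 207 mm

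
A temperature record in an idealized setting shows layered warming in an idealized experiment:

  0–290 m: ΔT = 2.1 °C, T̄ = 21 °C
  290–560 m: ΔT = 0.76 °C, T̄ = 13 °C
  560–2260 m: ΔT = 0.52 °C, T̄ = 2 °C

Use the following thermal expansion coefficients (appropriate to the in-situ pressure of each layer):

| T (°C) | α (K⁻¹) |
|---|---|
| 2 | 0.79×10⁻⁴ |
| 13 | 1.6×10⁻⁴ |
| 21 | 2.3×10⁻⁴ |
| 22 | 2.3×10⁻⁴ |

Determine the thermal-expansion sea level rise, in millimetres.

Layer 1 at 21 °C → α = 2.3×10⁻⁴ K⁻¹
Layer 2 at 13 °C → α = 1.6×10⁻⁴ K⁻¹
Layer 3 at 2 °C → α = 0.79×10⁻⁴ K⁻¹
Layer 1: 290 × 2.3×10⁻⁴ × 2.1 = 0.14007 m
290–560 m: 1.6×10⁻⁴ × 0.76 × 270 = 0.032832 m
Layer 3: 0.79×10⁻⁴ × 0.52 × 1700 = 0.069836 m
Δh = 0.14007 + 0.032832 + 0.069836 = 0.242738 m ≈ 243 mm

about 243 mm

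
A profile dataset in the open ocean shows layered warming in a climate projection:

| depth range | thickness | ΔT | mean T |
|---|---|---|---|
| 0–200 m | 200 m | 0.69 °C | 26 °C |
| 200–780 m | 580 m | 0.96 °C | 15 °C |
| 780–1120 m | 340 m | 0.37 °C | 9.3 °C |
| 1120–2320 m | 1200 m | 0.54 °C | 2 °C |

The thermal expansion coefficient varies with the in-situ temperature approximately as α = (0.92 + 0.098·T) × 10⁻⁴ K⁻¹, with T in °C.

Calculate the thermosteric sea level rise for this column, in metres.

0.276 m of thermosteric rise

Layer 1: α = (0.92 + 0.098×26)×10⁻⁴ = 3.468×10⁻⁴ K⁻¹
Layer 2: α = (0.92 + 0.098×15)×10⁻⁴ = 2.39×10⁻⁴ K⁻¹
Layer 3: α = (0.92 + 0.098×9.3)×10⁻⁴ = 1.8314×10⁻⁴ K⁻¹
Layer 4: α = (0.92 + 0.098×2)×10⁻⁴ = 1.116×10⁻⁴ K⁻¹
0–200 m: 0.69 × 200 × 3.468×10⁻⁴ = 0.0478584 m
Layer 2: 580 × 2.39×10⁻⁴ × 0.96 = 0.1330752 m
780–1120 m: 340 × 1.8314×10⁻⁴ × 0.37 = 0.023039012 m
1120–2320 m: 1.116×10⁻⁴ × 1200 × 0.54 = 0.0723168 m
Δh = 0.0478584 + 0.1330752 + 0.023039012 + 0.0723168 = 0.276289412 m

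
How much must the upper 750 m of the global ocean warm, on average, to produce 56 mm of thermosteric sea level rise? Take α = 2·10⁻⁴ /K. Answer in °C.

ΔT ≈ 0.373 °C

ΔT = Δh/(αH) = 0.056 / (2×10⁻⁴ × 750) ≈ 0.3733 °C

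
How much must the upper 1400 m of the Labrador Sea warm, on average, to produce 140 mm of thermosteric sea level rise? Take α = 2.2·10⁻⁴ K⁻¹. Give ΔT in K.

about 0.455 K

ΔT = Δh/(αH) = 0.14 / (2.2×10⁻⁴ × 1400) ≈ 0.4545 K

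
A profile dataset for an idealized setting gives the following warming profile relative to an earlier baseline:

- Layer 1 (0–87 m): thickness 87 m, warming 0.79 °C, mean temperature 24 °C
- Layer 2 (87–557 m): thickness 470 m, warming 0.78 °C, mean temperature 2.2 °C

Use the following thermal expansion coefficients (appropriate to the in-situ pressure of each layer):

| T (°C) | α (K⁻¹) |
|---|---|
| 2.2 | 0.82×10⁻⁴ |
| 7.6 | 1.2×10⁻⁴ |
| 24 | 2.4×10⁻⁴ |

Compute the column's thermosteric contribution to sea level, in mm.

46.6 mm of thermosteric rise

Layer 1 at 24 °C → α = 2.4×10⁻⁴ K⁻¹
Layer 2 at 2.2 °C → α = 0.82×10⁻⁴ K⁻¹
2.4×10⁻⁴ × 0.79 × 87 = 0.0164952 m
470 × 0.78 × 0.82×10⁻⁴ = 0.0300612 m
Δh = 0.0164952 + 0.0300612 = 0.0465564 m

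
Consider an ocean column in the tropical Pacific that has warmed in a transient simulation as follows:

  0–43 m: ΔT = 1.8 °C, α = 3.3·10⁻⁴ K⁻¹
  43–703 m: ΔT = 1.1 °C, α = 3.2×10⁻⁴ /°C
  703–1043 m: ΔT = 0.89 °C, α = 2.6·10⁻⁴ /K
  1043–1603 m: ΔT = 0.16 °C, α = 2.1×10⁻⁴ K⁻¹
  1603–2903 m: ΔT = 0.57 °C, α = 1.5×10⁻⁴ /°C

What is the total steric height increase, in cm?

0–43 m: 1.8 × 3.3×10⁻⁴ × 43 = 0.025542 m
1.1 × 3.2×10⁻⁴ × 660 = 0.23232 m
703–1043 m: 0.89 × 340 × 2.6×10⁻⁴ = 0.078676 m
560 × 0.16 × 2.1×10⁻⁴ = 0.018816 m
1603–2903 m: 0.57 × 1.5×10⁻⁴ × 1300 = 0.11115 m
Δh = 0.025542 + 0.23232 + 0.078676 + 0.018816 + 0.11115 = 0.466504 m ≈ 47 cm

Δh ≈ 47 cm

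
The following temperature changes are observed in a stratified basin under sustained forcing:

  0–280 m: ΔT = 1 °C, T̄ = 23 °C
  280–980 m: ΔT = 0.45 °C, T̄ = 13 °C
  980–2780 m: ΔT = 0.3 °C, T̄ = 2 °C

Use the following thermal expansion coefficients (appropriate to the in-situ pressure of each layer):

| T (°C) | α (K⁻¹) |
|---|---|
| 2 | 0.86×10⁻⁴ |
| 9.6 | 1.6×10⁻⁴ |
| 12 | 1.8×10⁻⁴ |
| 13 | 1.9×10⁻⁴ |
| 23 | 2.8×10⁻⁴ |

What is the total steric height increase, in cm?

18.5 cm of thermosteric rise

Layer 1 at 23 °C → α = 2.8×10⁻⁴ K⁻¹
Layer 2 at 13 °C → α = 1.9×10⁻⁴ K⁻¹
Layer 3 at 2 °C → α = 0.86×10⁻⁴ K⁻¹
0–280 m: 1 × 2.8×10⁻⁴ × 280 = 0.07840 m
280–980 m: 700 × 1.9×10⁻⁴ × 0.45 = 0.05985 m
Layer 3: 0.3 × 0.86×10⁻⁴ × 1800 = 0.04644 m
Δh = 0.07840 + 0.05985 + 0.04644 = 0.18469 m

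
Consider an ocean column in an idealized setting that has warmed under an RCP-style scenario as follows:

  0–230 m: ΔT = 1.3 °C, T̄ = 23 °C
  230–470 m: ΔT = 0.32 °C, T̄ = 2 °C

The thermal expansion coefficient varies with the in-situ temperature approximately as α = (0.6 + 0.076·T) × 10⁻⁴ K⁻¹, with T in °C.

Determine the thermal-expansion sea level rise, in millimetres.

Δh = 76 mm

Layer 1: α = (0.6 + 0.076×23)×10⁻⁴ = 2.348×10⁻⁴ K⁻¹
Layer 2: α = (0.6 + 0.076×2)×10⁻⁴ = 0.752×10⁻⁴ K⁻¹
Layer 1: 230 × 1.3 × 2.348×10⁻⁴ = 0.0702052 m
0.32 × 240 × 0.752×10⁻⁴ = 0.00577536 m
Δh = 0.0702052 + 0.00577536 = 0.07598056 m ≈ 76 mm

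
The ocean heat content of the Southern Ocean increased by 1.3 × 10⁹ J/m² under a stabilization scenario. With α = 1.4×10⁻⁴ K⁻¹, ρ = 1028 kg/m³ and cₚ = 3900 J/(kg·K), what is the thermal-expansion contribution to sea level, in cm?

4.54 cm of thermosteric rise

Δh = αQ/(ρcₚ) = 1.4×10⁻⁴ × 1.3×10⁹ / (1028 × 3900) ≈ 0.045396 m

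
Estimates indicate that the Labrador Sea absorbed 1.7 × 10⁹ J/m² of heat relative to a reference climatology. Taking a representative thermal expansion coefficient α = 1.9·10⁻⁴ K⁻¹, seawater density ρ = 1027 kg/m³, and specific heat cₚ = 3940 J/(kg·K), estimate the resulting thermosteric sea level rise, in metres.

Δh = αQ/(ρcₚ) = 1.9×10⁻⁴ × 1.7×10⁹ / (1027 × 3940) ≈ 0.079824 m

0.0798 m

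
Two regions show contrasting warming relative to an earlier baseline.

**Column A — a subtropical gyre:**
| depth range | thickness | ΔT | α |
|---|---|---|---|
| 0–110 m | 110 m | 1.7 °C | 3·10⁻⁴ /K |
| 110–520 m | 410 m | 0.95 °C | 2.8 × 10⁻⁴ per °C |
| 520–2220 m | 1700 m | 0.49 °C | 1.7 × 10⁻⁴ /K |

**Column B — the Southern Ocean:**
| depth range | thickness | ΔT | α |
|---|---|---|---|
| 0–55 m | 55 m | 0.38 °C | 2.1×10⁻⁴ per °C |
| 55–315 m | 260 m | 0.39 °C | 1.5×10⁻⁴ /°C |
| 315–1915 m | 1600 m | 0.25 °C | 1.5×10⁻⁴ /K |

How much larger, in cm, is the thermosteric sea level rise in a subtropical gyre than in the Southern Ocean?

Δh_A − Δh_B ≈ 23 cm

A 3×10⁻⁴ × 1.7 × 110 = 0.05610 m
A 0.95 × 2.8×10⁻⁴ × 410 = 0.10906 m
A 1.7×10⁻⁴ × 0.49 × 1700 = 0.14161 m
A total: 0.30677 m
B Layer 1: 0.38 × 2.1×10⁻⁴ × 55 = 0.004389 m
B Layer 2: 0.39 × 260 × 1.5×10⁻⁴ = 0.01521 m
B 315–1915 m: 1.5×10⁻⁴ × 0.25 × 1600 = 0.06000 m
B total: 0.079599 m
Difference: 0.30677 − 0.079599 = 0.227171 m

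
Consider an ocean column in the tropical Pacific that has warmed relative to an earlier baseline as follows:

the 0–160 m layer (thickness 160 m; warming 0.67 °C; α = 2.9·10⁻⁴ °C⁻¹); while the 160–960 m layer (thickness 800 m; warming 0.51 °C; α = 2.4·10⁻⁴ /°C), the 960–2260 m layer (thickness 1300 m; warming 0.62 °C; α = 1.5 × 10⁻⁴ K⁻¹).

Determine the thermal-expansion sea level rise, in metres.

about 0.25 m

0–160 m: 0.67 × 160 × 2.9×10⁻⁴ = 0.031088 m
160–960 m: 800 × 2.4×10⁻⁴ × 0.51 = 0.09792 m
1.5×10⁻⁴ × 0.62 × 1300 = 0.12090 m
Δh = 0.031088 + 0.09792 + 0.12090 = 0.249908 m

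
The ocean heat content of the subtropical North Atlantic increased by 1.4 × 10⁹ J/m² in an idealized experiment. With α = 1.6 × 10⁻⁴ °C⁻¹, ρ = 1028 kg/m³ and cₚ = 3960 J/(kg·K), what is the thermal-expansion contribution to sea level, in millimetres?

Δh ≈ 55 mm

Δh = αQ/(ρcₚ) = 1.6×10⁻⁴ × 1.4×10⁹ / (1028 × 3960) ≈ 0.055025 m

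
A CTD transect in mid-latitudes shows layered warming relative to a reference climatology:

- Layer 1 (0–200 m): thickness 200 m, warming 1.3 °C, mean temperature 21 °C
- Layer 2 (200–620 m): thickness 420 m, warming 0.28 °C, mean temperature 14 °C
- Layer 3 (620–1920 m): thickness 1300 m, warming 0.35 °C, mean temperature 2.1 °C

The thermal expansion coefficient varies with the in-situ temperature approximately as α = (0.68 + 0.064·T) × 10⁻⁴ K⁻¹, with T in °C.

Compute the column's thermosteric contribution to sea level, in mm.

108 mm of thermosteric rise

Layer 1: α = (0.68 + 0.064×21)×10⁻⁴ = 2.024×10⁻⁴ K⁻¹
Layer 2: α = (0.68 + 0.064×14)×10⁻⁴ = 1.576×10⁻⁴ K⁻¹
Layer 3: α = (0.68 + 0.064×2.1)×10⁻⁴ = 0.8144×10⁻⁴ K⁻¹
200 × 1.3 × 2.024×10⁻⁴ = 0.052624 m
Layer 2: 1.576×10⁻⁴ × 420 × 0.28 = 0.01853376 m
620–1920 m: 1300 × 0.8144×10⁻⁴ × 0.35 = 0.0370552 m
Δh = 0.052624 + 0.01853376 + 0.0370552 = 0.10821296 m ≈ 108 mm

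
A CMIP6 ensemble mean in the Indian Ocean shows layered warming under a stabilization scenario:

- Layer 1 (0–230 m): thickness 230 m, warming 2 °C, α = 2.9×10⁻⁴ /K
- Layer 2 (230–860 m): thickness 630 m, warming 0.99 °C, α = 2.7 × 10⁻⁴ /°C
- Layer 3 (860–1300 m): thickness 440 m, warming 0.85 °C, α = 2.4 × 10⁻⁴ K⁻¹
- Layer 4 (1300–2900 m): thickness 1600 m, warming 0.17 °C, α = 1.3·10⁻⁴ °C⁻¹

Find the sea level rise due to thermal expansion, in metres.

0–230 m: 230 × 2.9×10⁻⁴ × 2 = 0.13340 m
230–860 m: 2.7×10⁻⁴ × 0.99 × 630 = 0.168399 m
440 × 2.4×10⁻⁴ × 0.85 = 0.08976 m
0.17 × 1.3×10⁻⁴ × 1600 = 0.03536 m
Δh = 0.13340 + 0.168399 + 0.08976 + 0.03536 = 0.426919 m ≈ 0.427 m

about 0.427 m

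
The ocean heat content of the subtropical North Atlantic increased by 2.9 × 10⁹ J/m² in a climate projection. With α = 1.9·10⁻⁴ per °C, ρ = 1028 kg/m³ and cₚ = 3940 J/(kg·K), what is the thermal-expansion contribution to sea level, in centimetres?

Δh = 13.6 cm

Δh = αQ/(ρcₚ) = 1.9×10⁻⁴ × 2.9×10⁹ / (1028 × 3940) ≈ 0.13604 m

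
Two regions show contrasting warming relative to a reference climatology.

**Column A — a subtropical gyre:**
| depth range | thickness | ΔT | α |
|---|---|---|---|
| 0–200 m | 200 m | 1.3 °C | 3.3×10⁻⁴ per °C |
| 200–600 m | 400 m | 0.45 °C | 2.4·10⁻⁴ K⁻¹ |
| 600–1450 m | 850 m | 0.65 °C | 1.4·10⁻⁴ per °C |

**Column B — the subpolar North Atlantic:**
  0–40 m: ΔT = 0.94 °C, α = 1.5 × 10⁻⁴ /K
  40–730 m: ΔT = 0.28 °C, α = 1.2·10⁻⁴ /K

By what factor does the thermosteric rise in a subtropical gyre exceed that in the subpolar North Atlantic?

a factor of 7.16

A 3.3×10⁻⁴ × 1.3 × 200 = 0.08580 m
A 200–600 m: 2.4×10⁻⁴ × 0.45 × 400 = 0.04320 m
A 0.65 × 850 × 1.4×10⁻⁴ = 0.07735 m
A total: 0.20635 m
B 0–40 m: 40 × 1.5×10⁻⁴ × 0.94 = 0.00564 m
B 690 × 0.28 × 1.2×10⁻⁴ = 0.023184 m
B total: 0.028824 m
Ratio: 0.20635 / 0.028824 ≈ 7.159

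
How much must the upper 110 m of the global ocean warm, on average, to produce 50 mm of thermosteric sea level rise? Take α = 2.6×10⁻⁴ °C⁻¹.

ΔT = Δh/(αH) = 0.05 / (2.6×10⁻⁴ × 110) ≈ 1.748 K

about 1.75 K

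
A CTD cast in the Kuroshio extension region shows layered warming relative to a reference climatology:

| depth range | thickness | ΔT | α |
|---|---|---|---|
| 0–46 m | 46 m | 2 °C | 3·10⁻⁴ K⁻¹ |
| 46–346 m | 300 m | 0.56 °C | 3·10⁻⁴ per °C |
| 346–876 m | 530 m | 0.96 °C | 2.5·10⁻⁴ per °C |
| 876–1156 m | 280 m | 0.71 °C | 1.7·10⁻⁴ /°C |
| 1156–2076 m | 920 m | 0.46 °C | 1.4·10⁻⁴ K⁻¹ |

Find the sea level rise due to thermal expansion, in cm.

about 30 cm

3×10⁻⁴ × 46 × 2 = 0.02760 m
Layer 2: 300 × 3×10⁻⁴ × 0.56 = 0.05040 m
0.96 × 530 × 2.5×10⁻⁴ = 0.12720 m
280 × 0.71 × 1.7×10⁻⁴ = 0.033796 m
1156–2076 m: 1.4×10⁻⁴ × 0.46 × 920 = 0.059248 m
Δh = 0.02760 + 0.05040 + 0.12720 + 0.033796 + 0.059248 = 0.298244 m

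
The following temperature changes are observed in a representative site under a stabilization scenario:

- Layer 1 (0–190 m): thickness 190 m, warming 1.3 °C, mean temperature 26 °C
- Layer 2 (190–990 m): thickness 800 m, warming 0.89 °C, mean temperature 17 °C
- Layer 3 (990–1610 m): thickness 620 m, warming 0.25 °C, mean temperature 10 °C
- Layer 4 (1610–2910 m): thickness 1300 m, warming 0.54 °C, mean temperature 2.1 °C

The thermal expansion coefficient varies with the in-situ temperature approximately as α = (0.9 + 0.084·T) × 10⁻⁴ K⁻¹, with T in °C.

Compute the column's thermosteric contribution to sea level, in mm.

340 mm

Layer 1: α = (0.9 + 0.084×26)×10⁻⁴ = 3.084×10⁻⁴ K⁻¹
Layer 2: α = (0.9 + 0.084×17)×10⁻⁴ = 2.328×10⁻⁴ K⁻¹
Layer 3: α = (0.9 + 0.084×10)×10⁻⁴ = 1.74×10⁻⁴ K⁻¹
Layer 4: α = (0.9 + 0.084×2.1)×10⁻⁴ = 1.0764×10⁻⁴ K⁻¹
3.084×10⁻⁴ × 190 × 1.3 = 0.0761748 m
Layer 2: 0.89 × 2.328×10⁻⁴ × 800 = 0.1657536 m
990–1610 m: 0.25 × 1.74×10⁻⁴ × 620 = 0.02697 m
0.54 × 1.0764×10⁻⁴ × 1300 = 0.07556328 m
Δh = 0.0761748 + 0.1657536 + 0.02697 + 0.07556328 = 0.34446168 m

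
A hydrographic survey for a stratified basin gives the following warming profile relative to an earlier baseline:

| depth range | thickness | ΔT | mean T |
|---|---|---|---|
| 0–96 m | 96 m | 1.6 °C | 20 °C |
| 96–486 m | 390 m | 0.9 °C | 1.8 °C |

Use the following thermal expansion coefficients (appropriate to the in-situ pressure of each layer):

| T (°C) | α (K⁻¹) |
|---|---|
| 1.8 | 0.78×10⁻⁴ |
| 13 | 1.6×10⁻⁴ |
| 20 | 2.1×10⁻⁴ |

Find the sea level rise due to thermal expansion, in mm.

Layer 1 at 20 °C → α = 2.1×10⁻⁴ K⁻¹
Layer 2 at 1.8 °C → α = 0.78×10⁻⁴ K⁻¹
0–96 m: 1.6 × 2.1×10⁻⁴ × 96 = 0.032256 m
96–486 m: 0.78×10⁻⁴ × 0.9 × 390 = 0.027378 m
Δh = 0.032256 + 0.027378 = 0.059634 m ≈ 59.6 mm

59.6 mm of thermosteric rise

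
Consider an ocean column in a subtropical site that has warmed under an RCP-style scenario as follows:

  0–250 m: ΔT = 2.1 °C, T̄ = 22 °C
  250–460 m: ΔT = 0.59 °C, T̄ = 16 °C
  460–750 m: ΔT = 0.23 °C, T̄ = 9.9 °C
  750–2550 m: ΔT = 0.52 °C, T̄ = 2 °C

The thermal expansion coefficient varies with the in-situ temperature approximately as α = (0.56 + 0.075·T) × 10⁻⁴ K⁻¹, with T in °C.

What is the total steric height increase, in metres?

about 0.21 m

Layer 1: α = (0.56 + 0.075×22)×10⁻⁴ = 2.21×10⁻⁴ K⁻¹
Layer 2: α = (0.56 + 0.075×16)×10⁻⁴ = 1.76×10⁻⁴ K⁻¹
Layer 3: α = (0.56 + 0.075×9.9)×10⁻⁴ = 1.3025×10⁻⁴ K⁻¹
Layer 4: α = (0.56 + 0.075×2)×10⁻⁴ = 0.71×10⁻⁴ K⁻¹
0–250 m: 2.21×10⁻⁴ × 250 × 2.1 = 0.116025 m
Layer 2: 1.76×10⁻⁴ × 0.59 × 210 = 0.0218064 m
460–750 m: 290 × 1.3025×10⁻⁴ × 0.23 = 0.008687675 m
Layer 4: 0.71×10⁻⁴ × 1800 × 0.52 = 0.066456 m
Δh = 0.116025 + 0.0218064 + 0.008687675 + 0.066456 = 0.212975075 m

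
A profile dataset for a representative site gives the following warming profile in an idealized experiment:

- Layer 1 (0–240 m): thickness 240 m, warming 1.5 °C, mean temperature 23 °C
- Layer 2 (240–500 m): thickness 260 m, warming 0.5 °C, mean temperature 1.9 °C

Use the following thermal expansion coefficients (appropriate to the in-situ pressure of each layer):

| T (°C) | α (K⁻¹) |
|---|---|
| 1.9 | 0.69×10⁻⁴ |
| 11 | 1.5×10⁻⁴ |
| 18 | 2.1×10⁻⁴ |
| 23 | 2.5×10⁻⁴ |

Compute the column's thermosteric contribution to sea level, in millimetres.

Δh ≈ 99 mm

Layer 1 at 23 °C → α = 2.5×10⁻⁴ K⁻¹
Layer 2 at 1.9 °C → α = 0.69×10⁻⁴ K⁻¹
Layer 1: 2.5×10⁻⁴ × 240 × 1.5 = 0.09000 m
240–500 m: 0.69×10⁻⁴ × 0.5 × 260 = 0.00897 m
Δh = 0.09000 + 0.00897 = 0.09897 m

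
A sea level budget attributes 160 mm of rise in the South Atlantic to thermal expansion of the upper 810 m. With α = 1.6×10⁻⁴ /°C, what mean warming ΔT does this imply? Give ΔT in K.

ΔT = Δh/(αH) = 0.16 / (1.6×10⁻⁴ × 810) ≈ 1.235 K

ΔT ≈ 1.2 K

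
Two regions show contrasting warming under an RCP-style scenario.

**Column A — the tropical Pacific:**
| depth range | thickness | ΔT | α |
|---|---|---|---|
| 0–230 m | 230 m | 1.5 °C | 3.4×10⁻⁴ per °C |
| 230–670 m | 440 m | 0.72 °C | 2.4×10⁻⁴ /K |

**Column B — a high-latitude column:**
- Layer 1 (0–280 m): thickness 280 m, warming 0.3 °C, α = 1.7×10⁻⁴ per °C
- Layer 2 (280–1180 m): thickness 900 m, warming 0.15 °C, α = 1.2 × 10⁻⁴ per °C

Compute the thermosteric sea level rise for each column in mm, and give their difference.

Δh_A ≈ 193 mm, Δh_B ≈ 30.5 mm; difference ≈ 163 mm

A 0–230 m: 230 × 1.5 × 3.4×10⁻⁴ = 0.11730 m
A 0.72 × 440 × 2.4×10⁻⁴ = 0.076032 m
A total: 0.193332 m
B 0–280 m: 280 × 0.3 × 1.7×10⁻⁴ = 0.01428 m
B 280–1180 m: 0.15 × 1.2×10⁻⁴ × 900 = 0.01620 m
B total: 0.03048 m
Difference: 0.193332 − 0.03048 = 0.162852 m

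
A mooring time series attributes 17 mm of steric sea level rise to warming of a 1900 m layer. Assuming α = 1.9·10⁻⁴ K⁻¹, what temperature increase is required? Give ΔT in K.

ΔT = Δh/(αH) = 0.017 / (1.9×10⁻⁴ × 1900) ≈ 0.04709 K

ΔT ≈ 0.0471 K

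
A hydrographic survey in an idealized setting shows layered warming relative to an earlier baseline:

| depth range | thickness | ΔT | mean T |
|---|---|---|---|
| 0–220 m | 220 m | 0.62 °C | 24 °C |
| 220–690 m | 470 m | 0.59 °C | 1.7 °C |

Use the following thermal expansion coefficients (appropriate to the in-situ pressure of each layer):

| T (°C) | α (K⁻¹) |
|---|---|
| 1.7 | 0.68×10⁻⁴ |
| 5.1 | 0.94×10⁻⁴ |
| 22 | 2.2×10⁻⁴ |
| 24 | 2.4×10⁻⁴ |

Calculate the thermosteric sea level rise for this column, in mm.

51.6 mm of thermosteric rise

Layer 1 at 24 °C → α = 2.4×10⁻⁴ K⁻¹
Layer 2 at 1.7 °C → α = 0.68×10⁻⁴ K⁻¹
0–220 m: 2.4×10⁻⁴ × 0.62 × 220 = 0.032736 m
0.59 × 0.68×10⁻⁴ × 470 = 0.0188564 m
Δh = 0.032736 + 0.0188564 = 0.0515924 m ≈ 51.6 mm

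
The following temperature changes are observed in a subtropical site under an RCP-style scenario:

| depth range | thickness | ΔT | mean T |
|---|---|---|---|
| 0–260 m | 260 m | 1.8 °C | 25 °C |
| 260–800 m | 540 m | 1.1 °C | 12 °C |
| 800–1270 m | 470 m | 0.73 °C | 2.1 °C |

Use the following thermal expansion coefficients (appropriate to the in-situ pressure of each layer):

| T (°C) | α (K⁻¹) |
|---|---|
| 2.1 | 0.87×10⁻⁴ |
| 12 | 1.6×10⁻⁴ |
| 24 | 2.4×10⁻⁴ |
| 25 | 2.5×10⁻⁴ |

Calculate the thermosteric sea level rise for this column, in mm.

Layer 1 at 25 °C → α = 2.5×10⁻⁴ K⁻¹
Layer 2 at 12 °C → α = 1.6×10⁻⁴ K⁻¹
Layer 3 at 2.1 °C → α = 0.87×10⁻⁴ K⁻¹
Layer 1: 1.8 × 2.5×10⁻⁴ × 260 = 0.11700 m
1.6×10⁻⁴ × 1.1 × 540 = 0.09504 m
800–1270 m: 470 × 0.87×10⁻⁴ × 0.73 = 0.0298497 m
Δh = 0.11700 + 0.09504 + 0.0298497 = 0.2418897 m

Δh = 242 mm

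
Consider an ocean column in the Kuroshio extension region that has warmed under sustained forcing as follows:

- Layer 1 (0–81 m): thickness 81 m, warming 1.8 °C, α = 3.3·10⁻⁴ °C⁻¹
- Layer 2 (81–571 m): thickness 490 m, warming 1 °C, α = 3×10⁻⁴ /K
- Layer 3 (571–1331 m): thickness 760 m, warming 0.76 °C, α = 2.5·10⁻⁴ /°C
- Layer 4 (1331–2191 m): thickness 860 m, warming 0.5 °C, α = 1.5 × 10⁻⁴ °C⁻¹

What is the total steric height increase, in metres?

about 0.404 m

81 × 1.8 × 3.3×10⁻⁴ = 0.048114 m
81–571 m: 490 × 1 × 3×10⁻⁴ = 0.14700 m
Layer 3: 760 × 2.5×10⁻⁴ × 0.76 = 0.14440 m
1.5×10⁻⁴ × 0.5 × 860 = 0.06450 m
Δh = 0.048114 + 0.14700 + 0.14440 + 0.06450 = 0.404014 m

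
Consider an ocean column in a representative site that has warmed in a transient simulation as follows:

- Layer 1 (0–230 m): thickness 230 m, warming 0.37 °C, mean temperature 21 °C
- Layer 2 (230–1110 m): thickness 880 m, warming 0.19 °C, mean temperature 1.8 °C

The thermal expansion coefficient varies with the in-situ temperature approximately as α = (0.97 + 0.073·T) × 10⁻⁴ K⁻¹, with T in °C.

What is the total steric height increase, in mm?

Layer 1: α = (0.97 + 0.073×21)×10⁻⁴ = 2.503×10⁻⁴ K⁻¹
Layer 2: α = (0.97 + 0.073×1.8)×10⁻⁴ = 1.1014×10⁻⁴ K⁻¹
230 × 2.503×10⁻⁴ × 0.37 = 0.02130053 m
880 × 1.1014×10⁻⁴ × 0.19 = 0.018415408 m
Δh = 0.02130053 + 0.018415408 = 0.039715938 m ≈ 40 mm

40 mm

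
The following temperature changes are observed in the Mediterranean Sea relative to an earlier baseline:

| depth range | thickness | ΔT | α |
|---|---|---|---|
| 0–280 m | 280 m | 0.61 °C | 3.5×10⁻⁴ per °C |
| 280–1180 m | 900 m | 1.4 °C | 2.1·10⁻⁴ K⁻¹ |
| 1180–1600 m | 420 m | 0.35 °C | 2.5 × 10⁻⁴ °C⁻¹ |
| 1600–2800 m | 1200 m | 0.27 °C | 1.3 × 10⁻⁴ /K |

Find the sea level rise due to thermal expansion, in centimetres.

40.3 cm

280 × 3.5×10⁻⁴ × 0.61 = 0.05978 m
1.4 × 900 × 2.1×10⁻⁴ = 0.26460 m
1180–1600 m: 420 × 0.35 × 2.5×10⁻⁴ = 0.03675 m
0.27 × 1.3×10⁻⁴ × 1200 = 0.04212 m
Δh = 0.05978 + 0.26460 + 0.03675 + 0.04212 = 0.40325 m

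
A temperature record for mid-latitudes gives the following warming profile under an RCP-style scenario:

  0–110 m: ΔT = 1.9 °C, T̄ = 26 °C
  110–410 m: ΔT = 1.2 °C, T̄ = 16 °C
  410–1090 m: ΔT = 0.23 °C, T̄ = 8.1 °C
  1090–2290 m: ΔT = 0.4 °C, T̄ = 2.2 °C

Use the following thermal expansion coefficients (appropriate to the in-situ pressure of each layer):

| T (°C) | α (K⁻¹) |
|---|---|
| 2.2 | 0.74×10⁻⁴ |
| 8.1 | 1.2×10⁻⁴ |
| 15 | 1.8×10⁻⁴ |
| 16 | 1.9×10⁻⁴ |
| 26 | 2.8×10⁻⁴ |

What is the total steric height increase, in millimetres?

181 mm

Layer 1 at 26 °C → α = 2.8×10⁻⁴ K⁻¹
Layer 2 at 16 °C → α = 1.9×10⁻⁴ K⁻¹
Layer 3 at 8.1 °C → α = 1.2×10⁻⁴ K⁻¹
Layer 4 at 2.2 °C → α = 0.74×10⁻⁴ K⁻¹
0–110 m: 2.8×10⁻⁴ × 1.9 × 110 = 0.05852 m
1.9×10⁻⁴ × 300 × 1.2 = 0.06840 m
410–1090 m: 680 × 0.23 × 1.2×10⁻⁴ = 0.018768 m
0.4 × 0.74×10⁻⁴ × 1200 = 0.03552 m
Δh = 0.05852 + 0.06840 + 0.018768 + 0.03552 = 0.181208 m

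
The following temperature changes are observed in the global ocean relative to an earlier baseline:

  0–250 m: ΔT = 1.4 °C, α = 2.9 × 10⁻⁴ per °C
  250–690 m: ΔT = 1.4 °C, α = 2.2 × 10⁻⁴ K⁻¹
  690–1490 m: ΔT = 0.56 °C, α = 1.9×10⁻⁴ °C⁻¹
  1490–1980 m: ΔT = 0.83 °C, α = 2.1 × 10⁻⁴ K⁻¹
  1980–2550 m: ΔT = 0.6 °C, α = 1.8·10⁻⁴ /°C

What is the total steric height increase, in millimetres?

0–250 m: 2.9×10⁻⁴ × 1.4 × 250 = 0.10150 m
1.4 × 2.2×10⁻⁴ × 440 = 0.13552 m
690–1490 m: 0.56 × 800 × 1.9×10⁻⁴ = 0.08512 m
1490–1980 m: 490 × 2.1×10⁻⁴ × 0.83 = 0.085407 m
Layer 5: 570 × 0.6 × 1.8×10⁻⁴ = 0.06156 m
Δh = 0.10150 + 0.13552 + 0.08512 + 0.085407 + 0.06156 = 0.469107 m

Δh = 469 mm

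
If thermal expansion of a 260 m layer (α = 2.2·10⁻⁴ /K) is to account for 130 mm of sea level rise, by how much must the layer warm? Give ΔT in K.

ΔT = Δh/(αH) = 0.13 / (2.2×10⁻⁴ × 260) ≈ 2.273 K

2.27 K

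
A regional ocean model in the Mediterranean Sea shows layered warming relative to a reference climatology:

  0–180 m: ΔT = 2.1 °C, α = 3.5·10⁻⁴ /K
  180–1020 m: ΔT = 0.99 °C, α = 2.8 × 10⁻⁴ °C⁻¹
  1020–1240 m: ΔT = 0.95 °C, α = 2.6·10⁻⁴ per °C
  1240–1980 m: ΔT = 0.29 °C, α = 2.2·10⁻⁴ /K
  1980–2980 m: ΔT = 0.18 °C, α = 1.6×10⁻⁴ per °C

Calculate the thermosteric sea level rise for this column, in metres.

Δh = 0.496 m

2.1 × 180 × 3.5×10⁻⁴ = 0.13230 m
180–1020 m: 0.99 × 840 × 2.8×10⁻⁴ = 0.232848 m
Layer 3: 2.6×10⁻⁴ × 220 × 0.95 = 0.05434 m
1240–1980 m: 0.29 × 740 × 2.2×10⁻⁴ = 0.047212 m
Layer 5: 0.18 × 1000 × 1.6×10⁻⁴ = 0.02880 m
Δh = 0.13230 + 0.232848 + 0.05434 + 0.047212 + 0.02880 = 0.49550 m ≈ 0.496 m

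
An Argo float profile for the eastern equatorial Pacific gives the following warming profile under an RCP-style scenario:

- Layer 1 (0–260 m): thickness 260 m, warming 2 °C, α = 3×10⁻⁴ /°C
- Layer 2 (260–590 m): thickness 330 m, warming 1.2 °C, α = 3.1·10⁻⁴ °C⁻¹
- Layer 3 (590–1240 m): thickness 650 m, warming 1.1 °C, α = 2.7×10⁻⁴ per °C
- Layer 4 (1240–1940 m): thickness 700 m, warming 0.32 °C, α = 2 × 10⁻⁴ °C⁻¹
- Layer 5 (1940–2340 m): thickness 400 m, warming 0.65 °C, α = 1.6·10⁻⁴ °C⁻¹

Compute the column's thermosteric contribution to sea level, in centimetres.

Layer 1: 2 × 260 × 3×10⁻⁴ = 0.15600 m
Layer 2: 3.1×10⁻⁴ × 1.2 × 330 = 0.12276 m
1.1 × 2.7×10⁻⁴ × 650 = 0.19305 m
700 × 0.32 × 2×10⁻⁴ = 0.04480 m
0.65 × 1.6×10⁻⁴ × 400 = 0.04160 m
Δh = 0.15600 + 0.12276 + 0.19305 + 0.04480 + 0.04160 = 0.55821 m ≈ 55.8 cm

Δh = 55.8 cm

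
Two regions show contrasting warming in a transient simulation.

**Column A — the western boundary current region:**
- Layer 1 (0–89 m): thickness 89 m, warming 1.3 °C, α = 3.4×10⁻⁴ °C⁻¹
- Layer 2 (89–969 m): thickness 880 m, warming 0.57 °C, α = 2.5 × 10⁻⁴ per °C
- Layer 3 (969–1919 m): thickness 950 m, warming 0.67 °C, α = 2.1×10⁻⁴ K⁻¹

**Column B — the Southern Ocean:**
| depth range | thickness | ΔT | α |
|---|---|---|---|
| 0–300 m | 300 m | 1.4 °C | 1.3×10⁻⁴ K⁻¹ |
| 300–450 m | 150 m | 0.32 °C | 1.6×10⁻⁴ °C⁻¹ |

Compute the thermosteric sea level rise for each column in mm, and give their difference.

Δh_A ≈ 300 mm, Δh_B ≈ 62 mm; difference ≈ 240 mm

A 1.3 × 89 × 3.4×10⁻⁴ = 0.039338 m
A 0.57 × 2.5×10⁻⁴ × 880 = 0.12540 m
A 2.1×10⁻⁴ × 0.67 × 950 = 0.133665 m
A total: 0.298403 m
B 300 × 1.4 × 1.3×10⁻⁴ = 0.05460 m
B 300–450 m: 150 × 0.32 × 1.6×10⁻⁴ = 0.00768 m
B total: 0.06228 m
Difference: 0.298403 − 0.06228 = 0.236123 m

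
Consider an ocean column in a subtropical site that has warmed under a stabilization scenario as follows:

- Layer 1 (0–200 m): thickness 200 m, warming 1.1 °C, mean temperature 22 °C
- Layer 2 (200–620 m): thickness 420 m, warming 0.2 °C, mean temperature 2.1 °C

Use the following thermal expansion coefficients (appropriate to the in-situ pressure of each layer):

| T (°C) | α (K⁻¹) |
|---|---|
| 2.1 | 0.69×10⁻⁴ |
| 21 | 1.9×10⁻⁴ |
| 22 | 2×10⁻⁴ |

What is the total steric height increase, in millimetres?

Layer 1 at 22 °C → α = 2×10⁻⁴ K⁻¹
Layer 2 at 2.1 °C → α = 0.69×10⁻⁴ K⁻¹
1.1 × 2×10⁻⁴ × 200 = 0.04400 m
Layer 2: 0.69×10⁻⁴ × 0.2 × 420 = 0.005796 m
Δh = 0.04400 + 0.005796 = 0.049796 m ≈ 49.8 mm

about 49.8 mm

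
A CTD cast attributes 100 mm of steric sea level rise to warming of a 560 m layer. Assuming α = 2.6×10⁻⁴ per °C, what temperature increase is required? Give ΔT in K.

ΔT = Δh/(αH) = 0.1 / (2.6×10⁻⁴ × 560) ≈ 0.6868 K

ΔT ≈ 0.69 K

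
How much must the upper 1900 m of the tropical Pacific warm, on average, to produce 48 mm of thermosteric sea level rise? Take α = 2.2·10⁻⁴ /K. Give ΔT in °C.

about 0.115 °C

ΔT = Δh/(αH) = 0.048 / (2.2×10⁻⁴ × 1900) ≈ 0.1148 °C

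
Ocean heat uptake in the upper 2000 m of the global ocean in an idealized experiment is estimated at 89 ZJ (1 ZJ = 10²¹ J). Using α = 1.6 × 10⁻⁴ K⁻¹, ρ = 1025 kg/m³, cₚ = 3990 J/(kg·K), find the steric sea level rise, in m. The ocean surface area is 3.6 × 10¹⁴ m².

0.00967 m

Per unit area: Q = 89×10²¹ / (3.6×10¹⁴) ≈ 2.472×10⁸ J/m²
Δh = αQ/(ρcₚ) = 1.6×10⁻⁴ × 2.472×10⁸ / (1025 × 3990) ≈ 0.009671 m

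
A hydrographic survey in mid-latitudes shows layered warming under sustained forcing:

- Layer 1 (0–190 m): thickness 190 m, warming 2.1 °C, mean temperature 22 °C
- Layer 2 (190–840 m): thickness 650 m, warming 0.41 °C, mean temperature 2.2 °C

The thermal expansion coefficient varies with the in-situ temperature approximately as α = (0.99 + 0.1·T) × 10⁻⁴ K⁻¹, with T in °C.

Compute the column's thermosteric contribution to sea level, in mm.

Layer 1: α = (0.99 + 0.1×22)×10⁻⁴ = 3.19×10⁻⁴ K⁻¹
Layer 2: α = (0.99 + 0.1×2.2)×10⁻⁴ = 1.21×10⁻⁴ K⁻¹
2.1 × 190 × 3.19×10⁻⁴ = 0.127281 m
1.21×10⁻⁴ × 650 × 0.41 = 0.0322465 m
Δh = 0.127281 + 0.0322465 = 0.1595275 m

about 160 mm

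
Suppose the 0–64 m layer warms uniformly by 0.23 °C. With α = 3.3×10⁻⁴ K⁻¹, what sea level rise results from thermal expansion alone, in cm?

0.49 cm of thermosteric rise

Δh = αΔT·H = 3.3×10⁻⁴ × 0.23 × 64 = 0.0048576 m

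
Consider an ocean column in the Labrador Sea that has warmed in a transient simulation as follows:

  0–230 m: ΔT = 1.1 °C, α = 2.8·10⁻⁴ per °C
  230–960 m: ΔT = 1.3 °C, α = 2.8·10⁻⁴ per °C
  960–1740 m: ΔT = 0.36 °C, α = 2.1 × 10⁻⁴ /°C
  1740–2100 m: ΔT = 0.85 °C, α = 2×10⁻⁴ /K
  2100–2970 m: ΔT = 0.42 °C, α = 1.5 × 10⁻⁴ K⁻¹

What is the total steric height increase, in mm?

Δh ≈ 512 mm

0–230 m: 1.1 × 2.8×10⁻⁴ × 230 = 0.07084 m
1.3 × 730 × 2.8×10⁻⁴ = 0.26572 m
780 × 2.1×10⁻⁴ × 0.36 = 0.058968 m
1740–2100 m: 2×10⁻⁴ × 360 × 0.85 = 0.06120 m
1.5×10⁻⁴ × 0.42 × 870 = 0.05481 m
Δh = 0.07084 + 0.26572 + 0.058968 + 0.06120 + 0.05481 = 0.511538 m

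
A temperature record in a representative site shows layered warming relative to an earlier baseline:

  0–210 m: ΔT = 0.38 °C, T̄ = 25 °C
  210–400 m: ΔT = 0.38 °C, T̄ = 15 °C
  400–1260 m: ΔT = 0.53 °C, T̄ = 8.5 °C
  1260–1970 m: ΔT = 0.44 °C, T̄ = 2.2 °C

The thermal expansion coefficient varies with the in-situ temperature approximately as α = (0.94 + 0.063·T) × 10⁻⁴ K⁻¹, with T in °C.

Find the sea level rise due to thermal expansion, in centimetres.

Layer 1: α = (0.94 + 0.063×25)×10⁻⁴ = 2.515×10⁻⁴ K⁻¹
Layer 2: α = (0.94 + 0.063×15)×10⁻⁴ = 1.885×10⁻⁴ K⁻¹
Layer 3: α = (0.94 + 0.063×8.5)×10⁻⁴ = 1.4755×10⁻⁴ K⁻¹
Layer 4: α = (0.94 + 0.063×2.2)×10⁻⁴ = 1.0786×10⁻⁴ K⁻¹
0.38 × 210 × 2.515×10⁻⁴ = 0.0200697 m
Layer 2: 190 × 0.38 × 1.885×10⁻⁴ = 0.0136097 m
400–1260 m: 1.4755×10⁻⁴ × 0.53 × 860 = 0.06725329 m
Layer 4: 710 × 0.44 × 1.0786×10⁻⁴ = 0.033695464 m
Δh = 0.0200697 + 0.0136097 + 0.06725329 + 0.033695464 = 0.134628154 m ≈ 13.5 cm

13.5 cm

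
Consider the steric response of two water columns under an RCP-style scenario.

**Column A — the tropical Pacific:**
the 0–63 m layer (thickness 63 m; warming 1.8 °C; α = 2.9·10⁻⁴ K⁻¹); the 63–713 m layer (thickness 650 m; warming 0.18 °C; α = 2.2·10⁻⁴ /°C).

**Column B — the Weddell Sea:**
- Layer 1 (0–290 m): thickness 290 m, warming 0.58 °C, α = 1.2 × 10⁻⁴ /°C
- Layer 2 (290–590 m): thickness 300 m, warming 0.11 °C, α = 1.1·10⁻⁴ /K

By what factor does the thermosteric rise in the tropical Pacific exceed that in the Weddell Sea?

a factor of 2.46

A Layer 1: 63 × 2.9×10⁻⁴ × 1.8 = 0.032886 m
A 63–713 m: 2.2×10⁻⁴ × 650 × 0.18 = 0.02574 m
A total: 0.058626 m
B 1.2×10⁻⁴ × 290 × 0.58 = 0.020184 m
B 300 × 0.11 × 1.1×10⁻⁴ = 0.00363 m
B total: 0.023814 m
Ratio: 0.058626 / 0.023814 ≈ 2.462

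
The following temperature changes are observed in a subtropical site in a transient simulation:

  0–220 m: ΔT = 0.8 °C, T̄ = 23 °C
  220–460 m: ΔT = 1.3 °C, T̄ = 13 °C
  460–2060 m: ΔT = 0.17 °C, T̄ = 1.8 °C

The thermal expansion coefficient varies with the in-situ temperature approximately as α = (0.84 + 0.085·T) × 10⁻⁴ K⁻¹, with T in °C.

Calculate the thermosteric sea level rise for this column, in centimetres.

Δh = 13.7 cm

Layer 1: α = (0.84 + 0.085×23)×10⁻⁴ = 2.795×10⁻⁴ K⁻¹
Layer 2: α = (0.84 + 0.085×13)×10⁻⁴ = 1.945×10⁻⁴ K⁻¹
Layer 3: α = (0.84 + 0.085×1.8)×10⁻⁴ = 0.993×10⁻⁴ K⁻¹
0–220 m: 0.8 × 2.795×10⁻⁴ × 220 = 0.049192 m
240 × 1.945×10⁻⁴ × 1.3 = 0.060684 m
460–2060 m: 1600 × 0.17 × 0.993×10⁻⁴ = 0.0270096 m
Δh = 0.049192 + 0.060684 + 0.0270096 = 0.1368856 m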